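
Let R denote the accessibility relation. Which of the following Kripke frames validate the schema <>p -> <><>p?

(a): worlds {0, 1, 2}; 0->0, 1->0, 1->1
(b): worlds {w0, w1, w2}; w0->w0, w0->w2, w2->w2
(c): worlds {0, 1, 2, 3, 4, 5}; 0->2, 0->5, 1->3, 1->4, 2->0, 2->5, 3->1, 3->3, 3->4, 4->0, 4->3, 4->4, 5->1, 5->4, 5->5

The schema corresponds to a generalized confluence (Geach) condition: forall x forall y (xRy -> exists w (y = w & x R^2 w)).
(a): condition met.
(b): condition met.
(c): fails — 0R2 but no w with 2=w and 0R²w.

(a), (b)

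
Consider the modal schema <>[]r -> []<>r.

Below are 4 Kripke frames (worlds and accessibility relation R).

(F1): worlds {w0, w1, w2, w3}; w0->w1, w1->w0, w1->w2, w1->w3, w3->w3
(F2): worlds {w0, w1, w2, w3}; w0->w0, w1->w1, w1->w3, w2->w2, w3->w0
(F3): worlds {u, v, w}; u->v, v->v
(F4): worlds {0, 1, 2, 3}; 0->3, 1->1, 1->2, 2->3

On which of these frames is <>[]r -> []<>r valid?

(F3)

This is the axiom for convergence; its first-order frame correspondent is forall x forall y forall z (Rxy & Rxz -> exists w (Ryw & Rzw)).
(F1): fails — Rw1w2 and Rw1w2 but w2 and w2 have no common successor.
(F2): fails — Rw1w1 and Rw1w3 but w1 and w3 have no common successor.
(F3): condition met.
(F4): fails — R03 and R03 but 3 and 3 have no common successor.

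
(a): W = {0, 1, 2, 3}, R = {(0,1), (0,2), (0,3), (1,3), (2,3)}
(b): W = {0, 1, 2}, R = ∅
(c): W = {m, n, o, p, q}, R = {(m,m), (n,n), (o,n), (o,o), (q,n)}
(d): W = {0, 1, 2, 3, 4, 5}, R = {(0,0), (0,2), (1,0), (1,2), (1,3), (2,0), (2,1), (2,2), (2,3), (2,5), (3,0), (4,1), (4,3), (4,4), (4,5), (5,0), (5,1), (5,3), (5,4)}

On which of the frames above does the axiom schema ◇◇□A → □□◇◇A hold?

This is the axiom for a generalized confluence (Geach) condition; its first-order frame correspondent is ∀x ∀y ∀z ((xR²y ∧ xR²z) → ∃w (yRw ∧ zR²w)).
(a): fails — 0R²3, 0R²3 but no w with 3Rw and 3R²w.
(b): satisfies the condition.
(c): satisfies the condition.
(d): fails — 2R²4, 2R²3 but no w with 4Rw and 3R²w.
Valid on: (b), (c).

(b), (c)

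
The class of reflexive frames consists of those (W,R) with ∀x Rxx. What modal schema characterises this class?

□s → s

This is reflexivity; the standard corresponding axiom is T: □s → s.
Suppose □s→s is valid. At any x set V(s)={w : Rxw}. Then □s holds at x, so s holds at x, i.e. Rxx.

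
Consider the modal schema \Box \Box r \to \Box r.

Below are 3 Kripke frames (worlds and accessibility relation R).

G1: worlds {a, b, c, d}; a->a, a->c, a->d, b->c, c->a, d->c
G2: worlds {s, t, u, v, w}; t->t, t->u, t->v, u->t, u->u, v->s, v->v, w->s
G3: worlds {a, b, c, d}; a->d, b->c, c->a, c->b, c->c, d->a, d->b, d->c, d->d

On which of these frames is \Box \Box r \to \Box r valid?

G3

The schema corresponds to density: \forall x \forall y (Rxy \to \exists z (Rxz \wedge Rzy)).
G1: fails — Rbc but no z with Rbz and Rzc.
G2: fails — Rws but no z with Rwz and Rzs.
G3: satisfies the condition.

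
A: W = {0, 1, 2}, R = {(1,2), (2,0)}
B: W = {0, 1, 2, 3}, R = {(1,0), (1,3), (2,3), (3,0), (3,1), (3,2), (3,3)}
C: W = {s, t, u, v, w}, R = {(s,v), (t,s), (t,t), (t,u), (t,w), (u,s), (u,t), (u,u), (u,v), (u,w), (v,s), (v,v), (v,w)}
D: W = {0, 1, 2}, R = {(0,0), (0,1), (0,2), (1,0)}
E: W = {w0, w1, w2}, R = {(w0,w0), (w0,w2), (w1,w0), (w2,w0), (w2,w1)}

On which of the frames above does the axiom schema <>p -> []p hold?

The schema corresponds to partial functionality: forall x forall y forall z (Rxy & Rxz -> y = z).
A: condition met.
B: fails — 1 sees both 0 and 3.
C: fails — t sees both s and t.
D: fails — 0 sees both 0 and 1.
E: fails — w0 sees both w0 and w2.
Valid on: A.

A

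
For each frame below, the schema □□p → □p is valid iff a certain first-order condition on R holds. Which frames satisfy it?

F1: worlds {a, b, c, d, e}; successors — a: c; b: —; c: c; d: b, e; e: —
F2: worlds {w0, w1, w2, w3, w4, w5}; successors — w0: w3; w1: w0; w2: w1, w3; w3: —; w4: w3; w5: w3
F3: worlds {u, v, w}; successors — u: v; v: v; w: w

F3

This is the axiom for density; its first-order frame correspondent is ∀x ∀y (Rxy → ∃z (Rxz ∧ Rzy)).
F1: fails — Rdb but no z with Rdz and Rzb.
F2: fails — Rw1w0 but no z with Rw1z and Rzw0.
F3: holds.
Valid on: F3.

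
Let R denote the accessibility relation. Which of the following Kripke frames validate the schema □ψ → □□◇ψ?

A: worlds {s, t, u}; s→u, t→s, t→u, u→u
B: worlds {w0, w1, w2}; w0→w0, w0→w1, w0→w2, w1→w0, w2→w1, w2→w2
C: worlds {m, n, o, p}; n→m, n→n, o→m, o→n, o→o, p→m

Frame correspondent (Sahlqvist): ∀x ∀z (xR²z → ∃w (xRw ∧ zRw)) — i.e. a generalized confluence (Geach) condition.
A: ✓.
B: fails — w1R²w2 but no w with w1Rw and w2Rw.
C: fails — nR²m but no w with nRw and mRw.
Valid on: A.

A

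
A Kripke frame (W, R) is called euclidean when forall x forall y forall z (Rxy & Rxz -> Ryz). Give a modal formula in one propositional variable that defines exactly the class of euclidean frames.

◇ψ → □◇ψ

A defining formula is ◇ψ → □◇ψ (the 5 axiom).
Suppose ◇ψ→□◇ψ is valid. Take Rxy, Rxz and set V(ψ)={y}. Then ◇ψ at x, so □◇ψ at x, so ◇ψ at z, so some w with Rzw has ψ; w=y, i.e. Rzy. By symmetry of the argument, Ryz.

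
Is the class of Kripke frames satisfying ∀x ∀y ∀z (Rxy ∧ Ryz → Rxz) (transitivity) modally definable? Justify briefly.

Yes — defined by □r → □□r

Yes: it is transitivity, defined by the 4 schema □r → □□r.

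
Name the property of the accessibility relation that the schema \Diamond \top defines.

This schema is equivalent to the D axiom □φ → ◇φ.
It corresponds to seriality: \forall x \exists y Rxy.

seriality: \forall x \exists y Rxy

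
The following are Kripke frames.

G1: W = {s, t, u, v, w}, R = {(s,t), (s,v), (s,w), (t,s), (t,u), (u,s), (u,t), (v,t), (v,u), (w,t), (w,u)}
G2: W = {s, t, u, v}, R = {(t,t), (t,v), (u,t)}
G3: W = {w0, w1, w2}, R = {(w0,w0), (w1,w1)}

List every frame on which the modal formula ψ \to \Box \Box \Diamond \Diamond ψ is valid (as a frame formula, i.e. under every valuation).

Frame correspondent (Sahlqvist): \forall x \forall z (x R^2 z \to \exists w (x = w \wedge z R^2 w)) — i.e. a generalized confluence (Geach) condition.
G1: fails — uR²t but no w* with u=w* and tR²w*.
G2: fails — tR²v but no w with t=w and vR²w.
G3: holds.

G3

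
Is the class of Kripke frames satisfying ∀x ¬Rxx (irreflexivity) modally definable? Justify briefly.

Not modally definable

Any modally definable frame class is closed under surjective bounded morphisms.
The 2-cycle (worlds 0,1 with 0→1→0) is irreflexive, and the map sending every world to a single reflexive point • is a surjective bounded morphism (forth: every edge maps to (•,•); back: every world has a successor). So any modal formula valid on the 2-cycle is also valid on the reflexive point, which is not irreflexive.
So the class is not modally definable.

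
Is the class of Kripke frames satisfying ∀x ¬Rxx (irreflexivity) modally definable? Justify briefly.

No — not modally definable

Any modally definable frame class is closed under surjective bounded morphisms.
The 5-cycle (worlds w0,w1,w2,w3,w4 with w0→w1→w2→w3→w4→w0) is irreflexive, and the map sending every world to a single reflexive point • is a surjective bounded morphism (forth: every edge maps to (•,•); back: every world has a successor). So any modal formula valid on the 5-cycle is also valid on the reflexive point, which is not irreflexive.
Hence irreflexivity is not modally definable.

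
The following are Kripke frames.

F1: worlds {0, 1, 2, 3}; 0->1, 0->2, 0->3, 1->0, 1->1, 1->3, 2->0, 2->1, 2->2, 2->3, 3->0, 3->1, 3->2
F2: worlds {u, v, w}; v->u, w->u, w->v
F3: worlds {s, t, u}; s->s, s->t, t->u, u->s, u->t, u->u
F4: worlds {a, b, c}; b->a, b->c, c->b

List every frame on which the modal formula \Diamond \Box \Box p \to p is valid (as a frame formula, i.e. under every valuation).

F1, F3

The schema corresponds to a generalized confluence (Geach) condition: \forall x \forall y (xRy \to \exists w (y R^2 w \wedge x = w)).
F1: ✓.
F2: fails — vRu but no t with uR²t and v=t.
F3: ✓.
F4: fails — bRa but no w with aR²w and b=w.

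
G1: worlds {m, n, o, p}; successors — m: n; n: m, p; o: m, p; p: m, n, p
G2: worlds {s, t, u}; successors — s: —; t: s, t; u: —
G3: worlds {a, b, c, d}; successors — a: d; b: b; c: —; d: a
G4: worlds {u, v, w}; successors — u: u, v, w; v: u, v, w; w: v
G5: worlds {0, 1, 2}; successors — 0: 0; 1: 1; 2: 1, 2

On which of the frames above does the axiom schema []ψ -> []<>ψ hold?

Frame correspondent (Sahlqvist): forall x forall z (xRz -> exists w (xRw & zRw)) — i.e. a generalized confluence (Geach) condition.
G1: fails — mRn but no w with mRw and nRw.
G2: fails — tRs but no w with tRw and sRw.
G3: fails — aRd but no w with aRw and dRw.
G4: condition met.
G5: condition met.

G4, G5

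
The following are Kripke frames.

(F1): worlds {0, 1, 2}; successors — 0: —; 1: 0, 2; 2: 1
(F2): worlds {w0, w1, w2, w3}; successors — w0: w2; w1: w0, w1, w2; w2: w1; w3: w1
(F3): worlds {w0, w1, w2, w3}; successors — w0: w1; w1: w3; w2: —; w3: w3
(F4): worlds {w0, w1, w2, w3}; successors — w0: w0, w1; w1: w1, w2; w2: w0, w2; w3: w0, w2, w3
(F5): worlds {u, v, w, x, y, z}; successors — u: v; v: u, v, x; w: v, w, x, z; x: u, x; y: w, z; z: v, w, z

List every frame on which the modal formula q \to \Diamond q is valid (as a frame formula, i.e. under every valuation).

The schema corresponds to reflexivity: \forall x Rxx.
(F1): fails — world 0 does not see itself.
(F2): fails — world w0 does not see itself.
(F3): fails — world w0 does not see itself.
(F4): condition met.
(F5): fails — world u does not see itself.
Valid on: (F4).

(F4)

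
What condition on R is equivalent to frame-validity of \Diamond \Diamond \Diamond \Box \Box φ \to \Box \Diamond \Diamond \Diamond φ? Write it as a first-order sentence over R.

\forall x \forall y \forall z ((x R^3 y \wedge xRz) \to \exists w (y R^2 w \wedge z R^3 w))

This is a Sahlqvist (Geach-type) schema ◇^3□^2φ → □^1◇^3φ.
Minimal-valuation argument: fix x; take any y with xR^3y and any z with xR^1z. Set V(φ) to the set of worlds R-reachable from y in exactly 2 steps. Then □^2φ holds at y, so the antecedent holds at x; validity forces ◇^3φ at z, giving a w with zR^3w and yR^2w.
First-order correspondent: \forall x \forall y \forall z ((x R^3 y \wedge xRz) \to \exists w (y R^2 w \wedge z R^3 w)).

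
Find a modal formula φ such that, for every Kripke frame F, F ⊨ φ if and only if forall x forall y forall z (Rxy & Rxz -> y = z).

The condition is partial functionality. The CD schema ◇ψ → □ψ defines it.
Suppose ◇ψ→□ψ is valid. Take Rxy, Rxz and set V(ψ)={y}. Then ◇ψ at x, so □ψ at x, so ψ at z, i.e. z=y.

◇ψ → □ψ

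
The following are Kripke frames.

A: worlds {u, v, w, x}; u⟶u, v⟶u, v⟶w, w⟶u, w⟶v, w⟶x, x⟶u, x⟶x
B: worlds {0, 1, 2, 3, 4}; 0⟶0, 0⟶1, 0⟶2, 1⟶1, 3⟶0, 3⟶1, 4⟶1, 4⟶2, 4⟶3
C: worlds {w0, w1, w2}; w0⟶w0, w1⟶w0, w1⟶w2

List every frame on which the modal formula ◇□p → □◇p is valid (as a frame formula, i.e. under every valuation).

A

This is the axiom for convergence; its first-order frame correspondent is ∀x ∀y ∀z (Rxy ∧ Rxz → ∃w (Ryw ∧ Rzw)).
A: condition met.
B: fails — R00 and R02 but 0 and 2 have no common successor.
C: fails — Rw1w2 and Rw1w2 but w2 and w2 have no common successor.
Valid on: A.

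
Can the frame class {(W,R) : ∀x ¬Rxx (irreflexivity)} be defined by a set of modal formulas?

Not definable by any modal formula

Modal frame validity is preserved under surjective bounded morphisms.
The 4-cycle (worlds a,b,c,d with a→b→c→d→a) is irreflexive, and the map sending every world to a single reflexive point • is a surjective bounded morphism (forth: every edge maps to (•,•); back: every world has a successor). So any modal formula valid on the 4-cycle is also valid on the reflexive point, which is not irreflexive.
So no modal formula (or set of formulas) defines exactly the irreflexive frames.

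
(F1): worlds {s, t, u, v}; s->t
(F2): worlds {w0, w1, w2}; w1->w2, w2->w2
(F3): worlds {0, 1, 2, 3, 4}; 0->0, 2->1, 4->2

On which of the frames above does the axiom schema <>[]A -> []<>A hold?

(F2)

This is the axiom for convergence; its first-order frame correspondent is forall x forall y forall z (Rxy & Rxz -> exists w (Ryw & Rzw)).
(F1): fails — Rst and Rst but t and t have no common successor.
(F2): holds.
(F3): fails — R21 and R21 but 1 and 1 have no common successor.
Valid on: (F2).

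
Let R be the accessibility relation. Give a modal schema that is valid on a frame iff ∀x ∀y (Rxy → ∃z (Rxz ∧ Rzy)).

□□s → □s

The condition is density. The C4 schema □□s → □s defines it.
Suppose □□s→□s is valid. Take Rxy and set V(s)={w : xR²w}. Then □□s at x, so □s at x, so s at y, i.e. ∃z(Rxz∧Rzy).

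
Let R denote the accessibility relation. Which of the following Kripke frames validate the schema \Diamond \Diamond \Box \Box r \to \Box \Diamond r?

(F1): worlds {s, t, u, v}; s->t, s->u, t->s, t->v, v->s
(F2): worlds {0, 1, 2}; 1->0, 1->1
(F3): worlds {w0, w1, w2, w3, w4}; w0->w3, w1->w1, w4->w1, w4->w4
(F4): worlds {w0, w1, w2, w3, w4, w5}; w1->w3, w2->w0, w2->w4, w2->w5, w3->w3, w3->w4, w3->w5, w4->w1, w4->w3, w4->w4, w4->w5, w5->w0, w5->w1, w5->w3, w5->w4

(F3)

Frame correspondent (Sahlqvist): \forall x \forall y \forall z ((x R^2 y \wedge xRz) \to \exists w (y R^2 w \wedge zRw)) — i.e. a generalized confluence (Geach) condition.
(F1): fails — sR²s, sRu but no w with sR²w and uRw.
(F2): fails — 1R²0, 1R0 but no w with 0R²w and 0Rw.
(F3): condition met.
(F4): fails — w2R²w0, w2Rw0 but no w with w0R²w and w0Rw.
Valid on: (F3).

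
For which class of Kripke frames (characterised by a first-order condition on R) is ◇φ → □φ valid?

partial functionality

Suppose ◇φ→□φ is valid. Take Rxy, Rxz and set V(φ)={y}. Then ◇φ at x, so □φ at x, so φ at z, i.e. z=y.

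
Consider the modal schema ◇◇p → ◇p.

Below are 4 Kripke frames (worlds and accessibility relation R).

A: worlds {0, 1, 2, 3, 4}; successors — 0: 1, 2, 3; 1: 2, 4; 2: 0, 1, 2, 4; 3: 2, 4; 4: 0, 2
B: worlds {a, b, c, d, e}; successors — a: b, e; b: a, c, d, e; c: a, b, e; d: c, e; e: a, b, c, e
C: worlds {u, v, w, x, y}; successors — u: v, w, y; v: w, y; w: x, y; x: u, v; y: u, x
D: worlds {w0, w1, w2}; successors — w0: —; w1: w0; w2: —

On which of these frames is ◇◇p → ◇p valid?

This is the axiom for transitivity; its first-order frame correspondent is ∀x ∀y ∀z (Rxy ∧ Ryz → Rxz).
A: fails — R34 and R40 but not R30.
B: fails — Rbc and Rcb but not Rbb.
C: fails — Ryx and Rxv but not Ryv.
D: holds.

D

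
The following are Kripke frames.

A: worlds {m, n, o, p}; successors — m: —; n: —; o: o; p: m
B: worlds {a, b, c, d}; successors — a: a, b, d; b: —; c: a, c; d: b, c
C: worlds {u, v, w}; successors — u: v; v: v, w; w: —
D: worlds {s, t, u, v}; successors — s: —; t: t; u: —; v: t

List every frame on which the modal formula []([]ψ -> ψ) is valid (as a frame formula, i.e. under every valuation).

This is the axiom for shift-reflexivity; its first-order frame correspondent is forall x forall y (Rxy -> Ryy).
A: fails — Rpm but not Rmm.
B: fails — Rab but not Rbb.
C: fails — Rvw but not Rww.
D: holds.

D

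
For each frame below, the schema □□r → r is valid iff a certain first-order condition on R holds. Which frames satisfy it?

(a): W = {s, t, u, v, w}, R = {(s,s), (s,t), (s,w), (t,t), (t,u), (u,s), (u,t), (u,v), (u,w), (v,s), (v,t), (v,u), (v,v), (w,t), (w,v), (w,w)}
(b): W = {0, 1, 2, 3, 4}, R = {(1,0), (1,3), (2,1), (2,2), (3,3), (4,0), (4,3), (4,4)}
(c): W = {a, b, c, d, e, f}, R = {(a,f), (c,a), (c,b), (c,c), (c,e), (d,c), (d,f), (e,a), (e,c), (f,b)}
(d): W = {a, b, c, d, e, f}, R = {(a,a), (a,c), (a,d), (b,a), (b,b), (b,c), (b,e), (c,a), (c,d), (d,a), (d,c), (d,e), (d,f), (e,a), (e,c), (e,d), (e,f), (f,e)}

This is the axiom for a generalized confluence (Geach) condition; its first-order frame correspondent is ∀x ∃w (xR²w ∧ x = w).
(a): satisfies the condition.
(b): fails — at 0 but no w with 0R²w and 0=w.
(c): fails — at a but no w with aR²w and a=w.
(d): satisfies the condition.

(a), (d)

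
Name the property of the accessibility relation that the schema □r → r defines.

This is the T axiom.
It corresponds to reflexivity: ∀x Rxx.

reflexivity: ∀x Rxx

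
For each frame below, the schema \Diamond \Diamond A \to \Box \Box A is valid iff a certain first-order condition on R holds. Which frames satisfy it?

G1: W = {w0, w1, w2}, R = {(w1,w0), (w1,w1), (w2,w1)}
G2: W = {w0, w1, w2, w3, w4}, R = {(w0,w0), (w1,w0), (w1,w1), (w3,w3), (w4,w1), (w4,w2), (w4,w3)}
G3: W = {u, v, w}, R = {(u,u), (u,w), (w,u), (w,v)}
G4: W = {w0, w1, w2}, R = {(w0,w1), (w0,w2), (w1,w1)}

G4

This is the axiom for a generalized confluence (Geach) condition; its first-order frame correspondent is \forall x \forall y \forall z ((x R^2 y \wedge x R^2 z) \to \exists w (y = w \wedge z = w)).
G1: fails — w1R²w0, w1R²w1 but w0 ≠ w1.
G2: fails — w1R²w0, w1R²w1 but w0 ≠ w1.
G3: fails — uR²u, uR²v but u ≠ v.
G4: holds.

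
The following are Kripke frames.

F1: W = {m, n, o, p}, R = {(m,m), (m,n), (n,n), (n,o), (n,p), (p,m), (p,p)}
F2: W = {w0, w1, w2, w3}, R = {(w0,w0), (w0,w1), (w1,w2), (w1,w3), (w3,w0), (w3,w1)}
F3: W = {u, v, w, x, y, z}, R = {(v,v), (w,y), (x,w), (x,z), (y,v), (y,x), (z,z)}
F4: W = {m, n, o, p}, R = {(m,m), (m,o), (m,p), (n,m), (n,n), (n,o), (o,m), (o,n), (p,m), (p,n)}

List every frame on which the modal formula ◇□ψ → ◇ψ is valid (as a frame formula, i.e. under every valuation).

This is the axiom for a generalized confluence (Geach) condition; its first-order frame correspondent is ∀x ∀y (xRy → ∃w (yRw ∧ xRw)).
F1: fails — nRo but no w with oRw and nRw.
F2: fails — w0Rw1 but no w with w1Rw and w0Rw.
F3: fails — wRy but no t with yRt and wRt.
F4: holds.

F4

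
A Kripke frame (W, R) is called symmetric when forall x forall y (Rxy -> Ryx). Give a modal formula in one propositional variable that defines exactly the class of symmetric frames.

This is symmetry; the standard corresponding axiom is B: p → □◇p.
Suppose p→□◇p is valid. Take Rxy and set V(p)={x}. Then p at x, so □◇p at x, so ◇p at y, so some z with Ryz has p; z=x, i.e. Ryx.

p → □◇p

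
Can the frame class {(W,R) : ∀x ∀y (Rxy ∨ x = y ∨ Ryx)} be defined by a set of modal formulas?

No

Modal frame validity is preserved under disjoint unions.
Take 4 disjoint single-world reflexive frames: each is trivially connected, but their disjoint union has 4 worlds with no edge between distinct components, so it is not connected.
So no modal formula (or set of formulas) defines exactly the connected frames.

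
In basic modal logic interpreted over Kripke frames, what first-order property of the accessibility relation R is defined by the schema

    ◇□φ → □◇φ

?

convergence: ∀x ∀y ∀z (Rxy ∧ Rxz → ∃w (Ryw ∧ Rzw))

This is the .2 axiom.
It corresponds to convergence: ∀x ∀y ∀z (Rxy ∧ Rxz → ∃w (Ryw ∧ Rzw)).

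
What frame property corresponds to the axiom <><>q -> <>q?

Transitivity

This is a form of the 4 axiom.
It corresponds to transitivity: forall x forall y forall z (Rxy & Ryz -> Rxz).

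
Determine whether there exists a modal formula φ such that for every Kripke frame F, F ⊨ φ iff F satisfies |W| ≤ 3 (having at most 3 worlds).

Not modally definable

Any modally definable frame class is closed under disjoint unions.
Any modal formula valid on each of 4 disjoint one-world frames is valid on their disjoint union (validity is preserved under disjoint unions). Each one-world frame has |W|=1≤3, but the union has |W|=4.
Hence having at most 3 worlds is not modally definable.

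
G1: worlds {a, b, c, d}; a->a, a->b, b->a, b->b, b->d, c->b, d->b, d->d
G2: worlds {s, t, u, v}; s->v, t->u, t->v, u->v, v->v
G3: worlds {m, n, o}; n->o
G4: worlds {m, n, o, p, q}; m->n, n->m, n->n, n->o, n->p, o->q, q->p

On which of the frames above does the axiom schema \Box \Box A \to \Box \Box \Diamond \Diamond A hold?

This is the axiom for a generalized confluence (Geach) condition; its first-order frame correspondent is \forall x \forall z (x R^2 z \to \exists w (x R^2 w \wedge z R^2 w)).
G1: satisfies the condition.
G2: satisfies the condition.
G3: satisfies the condition.
G4: fails — mR²p but no w with mR²w and pR²w.
Valid on: G1, G2, G3.

G1, G2, G3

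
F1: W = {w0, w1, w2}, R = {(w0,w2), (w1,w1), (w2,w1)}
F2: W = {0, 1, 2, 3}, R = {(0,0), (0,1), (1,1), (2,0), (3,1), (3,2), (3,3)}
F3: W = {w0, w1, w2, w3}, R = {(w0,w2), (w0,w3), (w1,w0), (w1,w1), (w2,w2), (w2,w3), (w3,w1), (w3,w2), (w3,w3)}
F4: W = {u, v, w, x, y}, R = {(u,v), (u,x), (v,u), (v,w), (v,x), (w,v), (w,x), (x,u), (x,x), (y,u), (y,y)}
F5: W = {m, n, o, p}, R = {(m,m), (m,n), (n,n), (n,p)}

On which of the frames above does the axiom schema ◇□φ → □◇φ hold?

Frame correspondent (Sahlqvist): ∀x ∀y ∀z (Rxy ∧ Rxz → ∃w (Ryw ∧ Rzw)) — i.e. convergence.
F1: ✓.
F2: fails — R32 and R31 but 2 and 1 have no common successor.
F3: fails — Rw1w1 and Rw1w0 but w1 and w0 have no common successor.
F4: fails — Ryy and Ryu but y and u have no common successor.
F5: fails — Rnn and Rnp but n and p have no common successor.
Valid on: F1.

F1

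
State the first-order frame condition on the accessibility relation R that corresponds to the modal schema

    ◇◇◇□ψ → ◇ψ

This is a Sahlqvist (Geach-type) schema ◇^3□^1ψ → □^0◇^1ψ.
Minimal-valuation argument: fix x; take any y with xR^3y and any z with xR^0z. Set V(ψ) to the set of worlds R-reachable from y in exactly 1 step. Then □^1ψ holds at y, so the antecedent holds at x; validity forces ◇^1ψ at z, giving a w with zR^1w and yR^1w.
First-order correspondent: ∀x ∀y (xR³y → ∃w (yRw ∧ xRw)).

∀x ∀y (xR³y → ∃w (yRw ∧ xRw))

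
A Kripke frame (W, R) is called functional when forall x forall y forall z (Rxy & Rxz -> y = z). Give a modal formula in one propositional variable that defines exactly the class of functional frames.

This is partial functionality; the standard corresponding axiom is CD: ◇s → □s.
Suppose ◇s→□s is valid. Take Rxy, Rxz and set V(s)={y}. Then ◇s at x, so □s at x, so s at z, i.e. z=y.

◇s → □s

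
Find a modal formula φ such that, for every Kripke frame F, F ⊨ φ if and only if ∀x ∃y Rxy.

This is seriality; the standard corresponding axiom is D: □s → ◇s.

□s → ◇s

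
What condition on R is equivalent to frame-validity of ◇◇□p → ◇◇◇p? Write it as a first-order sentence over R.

∀x ∀y (xR²y → ∃w (yRw ∧ xR³w))

This is a Sahlqvist (Geach-type) schema ◇^2□^1p → □^0◇^3p.
Minimal-valuation argument: fix x; take any y with xR^2y and any z with xR^0z. Set V(p) to the set of worlds R-reachable from y in exactly 1 step. Then □^1p holds at y, so the antecedent holds at x; validity forces ◇^3p at z, giving a w with zR^3w and yR^1w.
First-order correspondent: ∀x ∀y (xR²y → ∃w (yRw ∧ xR³w)).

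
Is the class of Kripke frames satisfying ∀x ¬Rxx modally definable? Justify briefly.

Modal frame validity is preserved under surjective bounded morphisms.
The 5-cycle (worlds 0,1,2,3,4 with 0→1→2→3→4→0) is irreflexive, and the map sending every world to a single reflexive point • is a surjective bounded morphism (forth: every edge maps to (•,•); back: every world has a successor). So any modal formula valid on the 5-cycle is also valid on the reflexive point, which is not irreflexive.
So the class is not modally definable.

Not modally definable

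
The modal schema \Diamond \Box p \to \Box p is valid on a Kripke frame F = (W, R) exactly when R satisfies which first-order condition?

the Euclidean property: \forall x \forall y \forall z (Rxy \wedge Rxz \to Ryz)

Replacing p by ¬p and contraposing gives the equivalent schema ◇p → □◇p.
Suppose ◇p→□◇p is valid. Take Rxy, Rxz and set V(p)={y}. Then ◇p at x, so □◇p at x, so ◇p at z, so some w with Rzw has p; w=y, i.e. Rzy. By symmetry of the argument, Ryz.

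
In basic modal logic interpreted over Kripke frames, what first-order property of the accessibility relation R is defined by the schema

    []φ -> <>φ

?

Suppose □φ→◇φ is valid. At any x set V(φ)=W. Then □φ at x, so ◇φ at x, so x has a successor.

Seriality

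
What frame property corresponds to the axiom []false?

emptiness of R

□⊥ is valid iff no world has any successor (otherwise □⊥ fails at any world with one).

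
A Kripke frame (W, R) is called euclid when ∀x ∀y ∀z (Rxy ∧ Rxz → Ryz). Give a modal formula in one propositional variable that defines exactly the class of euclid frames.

A defining formula is ◇q → □◇q (the 5 axiom).
Suppose ◇q→□◇q is valid. Take Rxy, Rxz and set V(q)={y}. Then ◇q at x, so □◇q at x, so ◇q at z, so some w with Rzw has q; w=y, i.e. Rzy. By symmetry of the argument, Ryz.

◇q → □◇q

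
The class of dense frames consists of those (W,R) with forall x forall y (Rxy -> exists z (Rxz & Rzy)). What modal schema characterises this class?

This is density; the standard corresponding axiom is C4: □□q → □q.
Suppose □□q→□q is valid. Take Rxy and set V(q)={w : xR²w}. Then □□q at x, so □q at x, so q at y, i.e. ∃z(Rxz∧Rzy).

□□q → □q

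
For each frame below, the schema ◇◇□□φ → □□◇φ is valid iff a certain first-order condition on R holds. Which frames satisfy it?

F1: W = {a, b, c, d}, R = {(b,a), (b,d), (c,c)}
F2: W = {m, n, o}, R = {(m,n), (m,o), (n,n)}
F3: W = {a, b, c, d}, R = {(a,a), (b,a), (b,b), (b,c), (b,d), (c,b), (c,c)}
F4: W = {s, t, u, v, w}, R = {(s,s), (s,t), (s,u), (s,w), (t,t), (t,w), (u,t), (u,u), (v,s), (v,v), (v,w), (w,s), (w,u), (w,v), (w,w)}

F1, F2, F4

The schema corresponds to a generalized confluence (Geach) condition: ∀x ∀y ∀z ((xR²y ∧ xR²z) → ∃w (yR²w ∧ zRw)).
F1: holds.
F2: holds.
F3: fails — bR²a, bR²c but no w with aR²w and cRw.
F4: holds.
Valid on: F1, F2, F4.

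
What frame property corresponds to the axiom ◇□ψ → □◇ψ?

Suppose ◇□ψ→□◇ψ is valid. Take Rxy, Rxz and set V(ψ)={w : Ryw}. Then □ψ at y so ◇□ψ at x, so □◇ψ at x, so ◇ψ at z, giving w with Rzw and Ryw.
The converse is a direct semantic check.
So the correspondent is convergence.

convergence: ∀x ∀y ∀z (Rxy ∧ Rxz → ∃w (Ryw ∧ Rzw))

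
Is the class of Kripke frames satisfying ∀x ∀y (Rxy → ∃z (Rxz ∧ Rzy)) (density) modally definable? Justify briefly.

The condition is density. A defining modal formula is □□q → □q.
Suppose □□q→□q is valid. Take Rxy and set V(q)={w : xR²w}. Then □□q at x, so □q at x, so q at y, i.e. ∃z(Rxz∧Rzy).

Definable; □□q → □q defines it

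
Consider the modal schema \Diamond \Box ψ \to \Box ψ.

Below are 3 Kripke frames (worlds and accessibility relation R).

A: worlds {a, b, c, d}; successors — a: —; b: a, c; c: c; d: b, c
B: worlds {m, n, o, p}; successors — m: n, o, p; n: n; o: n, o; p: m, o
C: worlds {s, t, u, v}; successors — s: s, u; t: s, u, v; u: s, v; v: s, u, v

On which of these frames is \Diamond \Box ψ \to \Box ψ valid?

The schema corresponds to the Euclidean property: \forall x \forall y \forall z (Rxy \wedge Rxz \to Ryz).
A: fails — Rbc and Rba but not Rca.
B: fails — Rmo and Rmp but not Rop.
C: fails — Rsu and Rsu but not Ruu.

none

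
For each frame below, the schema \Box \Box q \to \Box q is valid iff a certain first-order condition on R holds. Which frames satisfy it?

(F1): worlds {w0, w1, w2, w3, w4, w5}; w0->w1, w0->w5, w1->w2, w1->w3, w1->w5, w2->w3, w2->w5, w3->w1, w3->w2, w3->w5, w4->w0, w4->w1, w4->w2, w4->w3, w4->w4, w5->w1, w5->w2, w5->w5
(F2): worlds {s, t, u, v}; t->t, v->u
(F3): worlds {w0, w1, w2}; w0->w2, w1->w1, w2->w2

(F3)

This is the axiom for density; its first-order frame correspondent is \forall x \forall y (Rxy \to \exists z (Rxz \wedge Rzy)).
(F1): fails — Rw2w3 but no z with Rw2z and Rzw3.
(F2): fails — Rvu but no z with Rvz and Rzu.
(F3): satisfies the condition.
Valid on: (F3).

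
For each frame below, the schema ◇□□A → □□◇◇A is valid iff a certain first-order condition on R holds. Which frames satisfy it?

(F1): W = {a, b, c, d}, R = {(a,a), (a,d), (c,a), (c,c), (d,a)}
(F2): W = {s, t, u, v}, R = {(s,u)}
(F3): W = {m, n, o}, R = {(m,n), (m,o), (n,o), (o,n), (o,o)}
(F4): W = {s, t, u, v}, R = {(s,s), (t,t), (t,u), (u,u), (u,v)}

This is the axiom for a generalized confluence (Geach) condition; its first-order frame correspondent is ∀x ∀y ∀z ((xRy ∧ xR²z) → ∃w (yR²w ∧ zR²w)).
(F1): ✓.
(F2): ✓.
(F3): ✓.
(F4): fails — tRt, tR²v but no w with tR²w and vR²w.

(F1), (F2), (F3)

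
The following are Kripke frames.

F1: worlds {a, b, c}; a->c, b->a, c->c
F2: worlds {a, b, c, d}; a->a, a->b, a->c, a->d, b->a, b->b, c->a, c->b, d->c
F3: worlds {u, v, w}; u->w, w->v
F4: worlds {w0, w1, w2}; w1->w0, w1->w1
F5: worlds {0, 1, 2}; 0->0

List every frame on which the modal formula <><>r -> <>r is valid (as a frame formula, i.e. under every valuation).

F4, F5

The schema corresponds to transitivity: forall x forall y forall z (Rxy & Ryz -> Rxz).
F1: fails — Rba and Rac but not Rbc.
F2: fails — Rdc and Rcb but not Rdb.
F3: fails — Ruw and Rwv but not Ruv.
F4: condition met.
F5: condition met.
Valid on: F4, F5.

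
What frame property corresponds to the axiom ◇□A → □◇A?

Suppose ◇□A→□◇A is valid. Take Rxy, Rxz and set V(A)={w : Ryw}. Then □A at y so ◇□A at x, so □◇A at x, so ◇A at z, giving w with Rzw and Ryw.
Conversely, on a frame with convergence the schema holds at every world under every valuation.
So the correspondent is convergence.

convergence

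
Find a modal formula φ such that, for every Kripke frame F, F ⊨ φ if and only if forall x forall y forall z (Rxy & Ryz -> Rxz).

□ψ → □□ψ

A defining formula is □ψ → □□ψ (the 4 axiom).
Suppose □ψ→□□ψ is valid. Take Rxy, Ryz and set V(ψ)={w : Rxw}. Then □ψ at x, so □□ψ at x, so □ψ at y, so ψ at z, i.e. Rxz.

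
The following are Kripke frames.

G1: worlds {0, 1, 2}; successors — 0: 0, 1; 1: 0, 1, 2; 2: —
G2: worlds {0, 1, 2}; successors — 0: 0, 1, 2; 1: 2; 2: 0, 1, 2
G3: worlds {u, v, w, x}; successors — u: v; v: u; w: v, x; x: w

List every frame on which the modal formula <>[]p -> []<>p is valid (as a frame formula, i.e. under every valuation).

The schema corresponds to convergence: forall x forall y forall z (Rxy & Rxz -> exists w (Ryw & Rzw)).
G1: fails — R10 and R12 but 0 and 2 have no common successor.
G2: holds.
G3: fails — Rwx and Rwv but x and v have no common successor.
Valid on: G2.

G2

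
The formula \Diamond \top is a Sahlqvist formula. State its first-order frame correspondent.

◇⊤ holds at w iff w has a successor, so frame-validity of ◇⊤ is exactly seriality. Equivalently via □A → ◇A:
Suppose □A→◇A is valid. At any x set V(A)=W. Then □A at x, so ◇A at x, so x has a successor.
Conversely, any frame satisfying \forall x \exists y Rxy validates the schema.
So the correspondent is seriality.

seriality: \forall x \exists y Rxy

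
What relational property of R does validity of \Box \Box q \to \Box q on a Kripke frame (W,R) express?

Suppose □□q→□q is valid. Take Rxy and set V(q)={w : xR²w}. Then □□q at x, so □q at x, so q at y, i.e. ∃z(Rxz∧Rzy).

Density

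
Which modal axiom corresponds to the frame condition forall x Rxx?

This is reflexivity; the standard corresponding axiom is T: □r → r.

□r → r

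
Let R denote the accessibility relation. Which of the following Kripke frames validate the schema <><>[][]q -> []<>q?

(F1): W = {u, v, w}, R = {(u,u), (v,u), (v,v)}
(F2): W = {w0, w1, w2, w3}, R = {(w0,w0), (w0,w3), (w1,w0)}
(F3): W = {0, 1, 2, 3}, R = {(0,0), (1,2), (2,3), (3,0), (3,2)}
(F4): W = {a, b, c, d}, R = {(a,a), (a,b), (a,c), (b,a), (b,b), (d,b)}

(F1)

The schema corresponds to a generalized confluence (Geach) condition: forall x forall y forall z ((x R^2 y & xRz) -> exists w (y R^2 w & zRw)).
(F1): ✓.
(F2): fails — w0R²w0, w0Rw3 but no w with w0R²w and w3Rw.
(F3): fails — 3R²0, 3R2 but no w with 0R²w and 2Rw.
(F4): fails — aR²a, aRc but no w with aR²w and cRw.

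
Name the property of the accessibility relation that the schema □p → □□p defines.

Suppose □p→□□p is valid. Take Rxy, Ryz and set V(p)={w : Rxw}. Then □p at x, so □□p at x, so □p at y, so p at z, i.e. Rxz.

transitivity: ∀x ∀y ∀z (Rxy ∧ Ryz → Rxz)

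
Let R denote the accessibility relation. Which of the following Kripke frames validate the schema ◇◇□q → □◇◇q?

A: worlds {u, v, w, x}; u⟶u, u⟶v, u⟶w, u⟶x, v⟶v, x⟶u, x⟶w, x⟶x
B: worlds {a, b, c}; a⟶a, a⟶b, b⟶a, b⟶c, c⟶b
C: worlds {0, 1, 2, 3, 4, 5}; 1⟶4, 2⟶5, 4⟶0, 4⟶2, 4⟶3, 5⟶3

B

Frame correspondent (Sahlqvist): ∀x ∀y ∀z ((xR²y ∧ xRz) → ∃w (yRw ∧ zR²w)) — i.e. a generalized confluence (Geach) condition.
A: fails — uR²u, uRw but no t with uRt and wR²t.
B: satisfies the condition.
C: fails — 1R²0, 1R4 but no w with 0Rw and 4R²w.
Valid on: B.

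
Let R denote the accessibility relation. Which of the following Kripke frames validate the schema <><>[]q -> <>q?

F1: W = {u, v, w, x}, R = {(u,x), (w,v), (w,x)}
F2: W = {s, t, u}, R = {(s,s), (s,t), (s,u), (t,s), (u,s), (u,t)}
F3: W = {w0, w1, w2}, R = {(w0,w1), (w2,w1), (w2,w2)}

The schema corresponds to a generalized confluence (Geach) condition: forall x forall y (x R^2 y -> exists w (yRw & xRw)).
F1: ✓.
F2: ✓.
F3: fails — w2R²w1 but no w with w1Rw and w2Rw.
Valid on: F1, F2.

F1, F2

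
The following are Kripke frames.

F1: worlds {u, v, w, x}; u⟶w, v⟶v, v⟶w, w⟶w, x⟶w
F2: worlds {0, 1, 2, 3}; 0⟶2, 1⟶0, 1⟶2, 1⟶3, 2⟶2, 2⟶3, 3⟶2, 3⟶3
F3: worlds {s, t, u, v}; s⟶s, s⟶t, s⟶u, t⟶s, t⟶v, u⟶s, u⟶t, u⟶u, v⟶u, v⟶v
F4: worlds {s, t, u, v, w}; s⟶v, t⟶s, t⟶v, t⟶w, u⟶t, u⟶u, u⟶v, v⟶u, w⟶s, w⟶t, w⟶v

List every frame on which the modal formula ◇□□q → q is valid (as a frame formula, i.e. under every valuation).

F3

This is the axiom for a generalized confluence (Geach) condition; its first-order frame correspondent is ∀x ∀y (xRy → ∃w (yR²w ∧ x = w)).
F1: fails — uRw but no t with wR²t and u=t.
F2: fails — 0R2 but no w with 2R²w and 0=w.
F3: holds.
F4: fails — sRv but no w* with vR²w* and s=w*.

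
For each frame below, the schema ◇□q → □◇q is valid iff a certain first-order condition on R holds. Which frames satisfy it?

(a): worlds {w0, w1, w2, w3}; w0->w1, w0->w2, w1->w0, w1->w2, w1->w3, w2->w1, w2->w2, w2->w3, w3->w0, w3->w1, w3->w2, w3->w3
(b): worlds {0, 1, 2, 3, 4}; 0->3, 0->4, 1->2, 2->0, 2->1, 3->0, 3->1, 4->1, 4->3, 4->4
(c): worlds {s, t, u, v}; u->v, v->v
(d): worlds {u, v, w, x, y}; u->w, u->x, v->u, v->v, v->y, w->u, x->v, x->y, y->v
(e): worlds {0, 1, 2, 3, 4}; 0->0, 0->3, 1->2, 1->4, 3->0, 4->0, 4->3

The schema corresponds to convergence: ∀x ∀y ∀z (Rxy ∧ Rxz → ∃w (Ryw ∧ Rzw)).
(a): condition met.
(b): fails — R20 and R21 but 0 and 1 have no common successor.
(c): condition met.
(d): fails — Ruw and Rux but w and x have no common successor.
(e): fails — R12 and R12 but 2 and 2 have no common successor.
Valid on: (a), (c).

(a), (c)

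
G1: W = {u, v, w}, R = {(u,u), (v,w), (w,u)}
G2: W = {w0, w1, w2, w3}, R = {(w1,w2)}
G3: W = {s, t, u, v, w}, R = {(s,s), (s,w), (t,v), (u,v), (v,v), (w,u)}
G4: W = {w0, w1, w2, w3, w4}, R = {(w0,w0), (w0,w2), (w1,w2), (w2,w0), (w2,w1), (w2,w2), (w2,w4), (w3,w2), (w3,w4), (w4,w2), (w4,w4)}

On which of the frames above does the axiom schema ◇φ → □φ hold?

This is the axiom for partial functionality; its first-order frame correspondent is ∀x ∀y ∀z (Rxy ∧ Rxz → y = z).
G1: ✓.
G2: ✓.
G3: fails — s sees both s and w.
G4: fails — w0 sees both w0 and w2.
Valid on: G1, G2.

G1, G2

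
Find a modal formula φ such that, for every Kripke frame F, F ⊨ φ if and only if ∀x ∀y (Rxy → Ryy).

A defining formula is □(□p → p) (the T□ axiom).

□(□p → p)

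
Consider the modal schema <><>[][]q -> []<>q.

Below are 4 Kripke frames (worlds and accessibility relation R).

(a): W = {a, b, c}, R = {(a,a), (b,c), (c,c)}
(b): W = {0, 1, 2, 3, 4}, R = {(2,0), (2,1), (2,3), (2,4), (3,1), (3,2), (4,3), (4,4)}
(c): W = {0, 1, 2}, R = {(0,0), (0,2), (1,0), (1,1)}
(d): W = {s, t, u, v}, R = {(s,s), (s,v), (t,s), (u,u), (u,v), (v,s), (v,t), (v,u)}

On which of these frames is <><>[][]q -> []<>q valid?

This is the axiom for a generalized confluence (Geach) condition; its first-order frame correspondent is forall x forall y forall z ((x R^2 y & xRz) -> exists w (y R^2 w & zRw)).
(a): satisfies the condition.
(b): fails — 2R²1, 2R0 but no w with 1R²w and 0Rw.
(c): fails — 0R²0, 0R2 but no w with 0R²w and 2Rw.
(d): satisfies the condition.

(a), (d)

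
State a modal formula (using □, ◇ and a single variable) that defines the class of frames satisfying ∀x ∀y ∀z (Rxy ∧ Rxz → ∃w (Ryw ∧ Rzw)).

This is convergence; the standard corresponding axiom is .2: ◇□ψ → □◇ψ.
Suppose ◇□ψ→□◇ψ is valid. Take Rxy, Rxz and set V(ψ)={w : Ryw}. Then □ψ at y so ◇□ψ at x, so □◇ψ at x, so ◇ψ at z, giving w with Rzw and Ryw.

◇□ψ → □◇ψ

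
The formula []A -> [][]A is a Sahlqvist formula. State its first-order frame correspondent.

Suppose □A→□□A is valid. Take Rxy, Ryz and set V(A)={w : Rxw}. Then □A at x, so □□A at x, so □A at y, so A at z, i.e. Rxz.
The converse is a direct semantic check.
Frame condition: forall x forall y forall z (Rxy & Ryz -> Rxz).

transitivity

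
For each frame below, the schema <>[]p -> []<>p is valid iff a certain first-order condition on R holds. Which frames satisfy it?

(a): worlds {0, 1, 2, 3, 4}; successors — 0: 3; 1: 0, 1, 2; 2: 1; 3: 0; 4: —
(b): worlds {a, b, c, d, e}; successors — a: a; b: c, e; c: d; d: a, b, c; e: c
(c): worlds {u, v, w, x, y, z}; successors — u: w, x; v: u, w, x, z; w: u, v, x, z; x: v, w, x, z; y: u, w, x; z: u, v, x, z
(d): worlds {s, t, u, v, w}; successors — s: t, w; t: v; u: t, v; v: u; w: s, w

The schema corresponds to convergence: forall x forall y forall z (Rxy & Rxz -> exists w (Ryw & Rzw)).
(a): fails — R10 and R12 but 0 and 2 have no common successor.
(b): fails — Rbc and Rbe but c and e have no common successor.
(c): ✓.
(d): fails — Rsw and Rst but w and t have no common successor.
Valid on: (c).

(c)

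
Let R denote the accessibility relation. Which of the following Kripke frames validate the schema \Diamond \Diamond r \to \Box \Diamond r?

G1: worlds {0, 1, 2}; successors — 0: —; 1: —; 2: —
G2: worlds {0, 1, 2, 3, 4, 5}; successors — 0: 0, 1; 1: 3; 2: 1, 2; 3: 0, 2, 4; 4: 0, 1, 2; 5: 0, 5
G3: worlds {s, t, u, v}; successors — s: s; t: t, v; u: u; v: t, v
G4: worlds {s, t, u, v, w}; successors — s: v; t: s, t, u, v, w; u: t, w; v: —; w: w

G1, G3

The schema corresponds to a generalized confluence (Geach) condition: \forall x \forall y \forall z ((x R^2 y \wedge xRz) \to \exists w (y = w \wedge zRw)).
G1: satisfies the condition.
G2: fails — 0R²0, 0R1 but no w with 0=w and 1Rw.
G3: satisfies the condition.
G4: fails — tR²s, tRs but no w* with s=w* and sRw*.
Valid on: G1, G3.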